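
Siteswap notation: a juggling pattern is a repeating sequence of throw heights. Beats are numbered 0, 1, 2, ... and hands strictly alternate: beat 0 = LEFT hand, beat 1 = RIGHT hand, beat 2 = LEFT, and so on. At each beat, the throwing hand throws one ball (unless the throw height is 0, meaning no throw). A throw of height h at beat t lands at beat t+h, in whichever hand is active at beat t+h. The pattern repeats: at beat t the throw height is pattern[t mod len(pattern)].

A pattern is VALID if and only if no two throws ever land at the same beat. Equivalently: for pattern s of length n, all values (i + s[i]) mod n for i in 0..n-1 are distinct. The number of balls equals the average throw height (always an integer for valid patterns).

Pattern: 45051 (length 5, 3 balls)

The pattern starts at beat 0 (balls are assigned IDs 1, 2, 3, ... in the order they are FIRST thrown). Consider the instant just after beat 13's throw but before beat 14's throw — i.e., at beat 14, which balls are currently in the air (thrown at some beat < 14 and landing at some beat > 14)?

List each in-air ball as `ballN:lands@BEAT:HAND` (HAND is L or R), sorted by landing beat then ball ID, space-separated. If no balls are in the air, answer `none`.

Answer: ball2:lands@16:L ball3:lands@18:L

Derivation:
Beat 0 (L): throw ball1 h=4 -> lands@4:L; in-air after throw: [b1@4:L]
Beat 1 (R): throw ball2 h=5 -> lands@6:L; in-air after throw: [b1@4:L b2@6:L]
Beat 3 (R): throw ball3 h=5 -> lands@8:L; in-air after throw: [b1@4:L b2@6:L b3@8:L]
Beat 4 (L): throw ball1 h=1 -> lands@5:R; in-air after throw: [b1@5:R b2@6:L b3@8:L]
Beat 5 (R): throw ball1 h=4 -> lands@9:R; in-air after throw: [b2@6:L b3@8:L b1@9:R]
Beat 6 (L): throw ball2 h=5 -> lands@11:R; in-air after throw: [b3@8:L b1@9:R b2@11:R]
Beat 8 (L): throw ball3 h=5 -> lands@13:R; in-air after throw: [b1@9:R b2@11:R b3@13:R]
Beat 9 (R): throw ball1 h=1 -> lands@10:L; in-air after throw: [b1@10:L b2@11:R b3@13:R]
Beat 10 (L): throw ball1 h=4 -> lands@14:L; in-air after throw: [b2@11:R b3@13:R b1@14:L]
Beat 11 (R): throw ball2 h=5 -> lands@16:L; in-air after throw: [b3@13:R b1@14:L b2@16:L]
Beat 13 (R): throw ball3 h=5 -> lands@18:L; in-air after throw: [b1@14:L b2@16:L b3@18:L]
Beat 14 (L): throw ball1 h=1 -> lands@15:R; in-air after throw: [b1@15:R b2@16:L b3@18:L]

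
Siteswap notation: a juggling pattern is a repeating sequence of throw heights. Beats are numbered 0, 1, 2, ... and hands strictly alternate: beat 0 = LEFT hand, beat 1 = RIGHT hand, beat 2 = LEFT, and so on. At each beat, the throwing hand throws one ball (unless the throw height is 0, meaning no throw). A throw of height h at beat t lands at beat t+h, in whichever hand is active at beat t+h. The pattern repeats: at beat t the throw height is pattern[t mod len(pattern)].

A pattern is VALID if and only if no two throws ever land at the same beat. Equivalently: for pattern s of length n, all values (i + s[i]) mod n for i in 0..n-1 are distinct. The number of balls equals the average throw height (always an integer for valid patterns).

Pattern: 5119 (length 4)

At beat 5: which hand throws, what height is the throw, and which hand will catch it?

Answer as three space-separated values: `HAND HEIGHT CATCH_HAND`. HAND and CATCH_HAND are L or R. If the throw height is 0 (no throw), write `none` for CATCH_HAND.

Answer: R 1 L

Derivation:
Beat 5: 5 mod 2 = 1, so hand = R
Throw height = pattern[5 mod 4] = pattern[1] = 1
Lands at beat 5+1=6, 6 mod 2 = 0, so catch hand = L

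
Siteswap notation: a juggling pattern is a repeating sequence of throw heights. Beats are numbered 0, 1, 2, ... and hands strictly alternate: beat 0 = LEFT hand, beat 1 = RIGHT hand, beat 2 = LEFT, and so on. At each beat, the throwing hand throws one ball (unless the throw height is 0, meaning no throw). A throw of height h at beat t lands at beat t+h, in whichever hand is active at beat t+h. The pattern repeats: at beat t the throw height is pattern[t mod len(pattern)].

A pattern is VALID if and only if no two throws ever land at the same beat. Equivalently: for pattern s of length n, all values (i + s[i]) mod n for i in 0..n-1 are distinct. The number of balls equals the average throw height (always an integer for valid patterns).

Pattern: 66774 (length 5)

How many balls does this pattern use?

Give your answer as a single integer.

Pattern = [6, 6, 7, 7, 4], length n = 5
  position 0: throw height = 6, running sum = 6
  position 1: throw height = 6, running sum = 12
  position 2: throw height = 7, running sum = 19
  position 3: throw height = 7, running sum = 26
  position 4: throw height = 4, running sum = 30
Total sum = 30; balls = sum / n = 30 / 5 = 6

Answer: 6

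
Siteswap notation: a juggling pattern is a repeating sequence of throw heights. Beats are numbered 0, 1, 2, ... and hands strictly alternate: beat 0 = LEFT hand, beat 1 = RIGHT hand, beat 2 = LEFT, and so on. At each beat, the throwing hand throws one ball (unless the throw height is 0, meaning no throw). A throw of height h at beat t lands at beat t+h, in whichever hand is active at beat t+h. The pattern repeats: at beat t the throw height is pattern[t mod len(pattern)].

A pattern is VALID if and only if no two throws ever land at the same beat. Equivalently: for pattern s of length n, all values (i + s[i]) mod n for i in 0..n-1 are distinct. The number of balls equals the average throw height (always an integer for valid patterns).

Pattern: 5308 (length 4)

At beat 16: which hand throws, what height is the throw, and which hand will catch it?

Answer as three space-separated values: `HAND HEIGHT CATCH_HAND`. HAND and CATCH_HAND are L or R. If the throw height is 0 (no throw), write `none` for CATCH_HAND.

Beat 16: 16 mod 2 = 0, so hand = L
Throw height = pattern[16 mod 4] = pattern[0] = 5
Lands at beat 16+5=21, 21 mod 2 = 1, so catch hand = R

Answer: L 5 R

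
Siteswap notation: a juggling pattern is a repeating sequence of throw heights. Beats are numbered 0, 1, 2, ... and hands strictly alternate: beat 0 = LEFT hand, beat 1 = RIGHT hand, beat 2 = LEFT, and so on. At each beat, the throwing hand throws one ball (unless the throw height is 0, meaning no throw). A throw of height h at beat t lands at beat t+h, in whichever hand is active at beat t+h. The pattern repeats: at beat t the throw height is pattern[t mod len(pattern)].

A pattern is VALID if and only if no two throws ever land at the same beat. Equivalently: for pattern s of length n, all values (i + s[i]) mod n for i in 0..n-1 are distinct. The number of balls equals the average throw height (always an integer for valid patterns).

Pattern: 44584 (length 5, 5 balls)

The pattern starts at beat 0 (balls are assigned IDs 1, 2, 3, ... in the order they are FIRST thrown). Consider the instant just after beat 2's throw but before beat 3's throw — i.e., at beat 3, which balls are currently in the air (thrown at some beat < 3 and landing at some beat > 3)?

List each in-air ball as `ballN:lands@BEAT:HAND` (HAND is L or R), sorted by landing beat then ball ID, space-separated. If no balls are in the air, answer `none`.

Answer: ball1:lands@4:L ball2:lands@5:R ball3:lands@7:R

Derivation:
Beat 0 (L): throw ball1 h=4 -> lands@4:L; in-air after throw: [b1@4:L]
Beat 1 (R): throw ball2 h=4 -> lands@5:R; in-air after throw: [b1@4:L b2@5:R]
Beat 2 (L): throw ball3 h=5 -> lands@7:R; in-air after throw: [b1@4:L b2@5:R b3@7:R]
Beat 3 (R): throw ball4 h=8 -> lands@11:R; in-air after throw: [b1@4:L b2@5:R b3@7:R b4@11:R]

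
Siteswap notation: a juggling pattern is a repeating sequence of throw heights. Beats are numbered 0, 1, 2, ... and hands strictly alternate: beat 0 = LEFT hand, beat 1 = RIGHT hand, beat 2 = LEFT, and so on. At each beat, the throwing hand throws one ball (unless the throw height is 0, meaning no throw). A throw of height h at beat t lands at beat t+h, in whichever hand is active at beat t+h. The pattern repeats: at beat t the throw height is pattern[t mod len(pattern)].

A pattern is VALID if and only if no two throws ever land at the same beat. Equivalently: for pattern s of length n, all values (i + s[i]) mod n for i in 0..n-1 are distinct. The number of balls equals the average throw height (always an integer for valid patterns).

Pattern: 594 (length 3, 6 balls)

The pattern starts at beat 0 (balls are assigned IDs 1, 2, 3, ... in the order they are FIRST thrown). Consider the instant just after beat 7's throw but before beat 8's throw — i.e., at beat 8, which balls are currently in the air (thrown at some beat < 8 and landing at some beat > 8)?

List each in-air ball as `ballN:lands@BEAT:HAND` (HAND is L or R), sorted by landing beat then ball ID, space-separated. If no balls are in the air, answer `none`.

Answer: ball1:lands@9:R ball2:lands@10:L ball3:lands@11:R ball5:lands@13:R ball6:lands@16:L

Derivation:
Beat 0 (L): throw ball1 h=5 -> lands@5:R; in-air after throw: [b1@5:R]
Beat 1 (R): throw ball2 h=9 -> lands@10:L; in-air after throw: [b1@5:R b2@10:L]
Beat 2 (L): throw ball3 h=4 -> lands@6:L; in-air after throw: [b1@5:R b3@6:L b2@10:L]
Beat 3 (R): throw ball4 h=5 -> lands@8:L; in-air after throw: [b1@5:R b3@6:L b4@8:L b2@10:L]
Beat 4 (L): throw ball5 h=9 -> lands@13:R; in-air after throw: [b1@5:R b3@6:L b4@8:L b2@10:L b5@13:R]
Beat 5 (R): throw ball1 h=4 -> lands@9:R; in-air after throw: [b3@6:L b4@8:L b1@9:R b2@10:L b5@13:R]
Beat 6 (L): throw ball3 h=5 -> lands@11:R; in-air after throw: [b4@8:L b1@9:R b2@10:L b3@11:R b5@13:R]
Beat 7 (R): throw ball6 h=9 -> lands@16:L; in-air after throw: [b4@8:L b1@9:R b2@10:L b3@11:R b5@13:R b6@16:L]
Beat 8 (L): throw ball4 h=4 -> lands@12:L; in-air after throw: [b1@9:R b2@10:L b3@11:R b4@12:L b5@13:R b6@16:L]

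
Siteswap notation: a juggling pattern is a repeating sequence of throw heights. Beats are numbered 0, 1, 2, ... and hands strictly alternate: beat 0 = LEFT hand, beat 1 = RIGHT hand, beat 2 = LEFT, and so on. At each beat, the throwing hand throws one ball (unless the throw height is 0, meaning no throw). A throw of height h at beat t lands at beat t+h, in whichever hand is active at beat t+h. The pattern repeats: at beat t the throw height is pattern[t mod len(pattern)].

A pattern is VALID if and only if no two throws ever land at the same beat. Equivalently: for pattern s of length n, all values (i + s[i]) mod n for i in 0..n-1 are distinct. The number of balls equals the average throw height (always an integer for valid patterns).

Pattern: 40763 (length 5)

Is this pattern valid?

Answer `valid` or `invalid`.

i=0: (i + s[i]) mod n = (0 + 4) mod 5 = 4
i=1: (i + s[i]) mod n = (1 + 0) mod 5 = 1
i=2: (i + s[i]) mod n = (2 + 7) mod 5 = 4
i=3: (i + s[i]) mod n = (3 + 6) mod 5 = 4
i=4: (i + s[i]) mod n = (4 + 3) mod 5 = 2
Residues: [4, 1, 4, 4, 2], distinct: False

Answer: invalid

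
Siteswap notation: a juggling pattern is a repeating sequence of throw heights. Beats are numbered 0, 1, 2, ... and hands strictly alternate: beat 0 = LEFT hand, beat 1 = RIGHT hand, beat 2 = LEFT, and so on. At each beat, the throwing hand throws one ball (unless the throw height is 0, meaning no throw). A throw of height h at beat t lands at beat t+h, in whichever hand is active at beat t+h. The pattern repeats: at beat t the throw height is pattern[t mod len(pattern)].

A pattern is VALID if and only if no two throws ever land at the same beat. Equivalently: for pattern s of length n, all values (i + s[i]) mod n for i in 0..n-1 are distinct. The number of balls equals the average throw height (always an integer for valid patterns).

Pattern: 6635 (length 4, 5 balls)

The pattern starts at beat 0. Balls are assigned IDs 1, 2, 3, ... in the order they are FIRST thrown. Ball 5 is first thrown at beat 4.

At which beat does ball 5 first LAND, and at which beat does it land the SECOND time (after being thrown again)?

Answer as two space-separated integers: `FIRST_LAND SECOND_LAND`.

Answer: 10 13

Derivation:
Beat 0 (L): throw ball1 h=6 -> lands@6:L; in-air after throw: [b1@6:L]
Beat 1 (R): throw ball2 h=6 -> lands@7:R; in-air after throw: [b1@6:L b2@7:R]
Beat 2 (L): throw ball3 h=3 -> lands@5:R; in-air after throw: [b3@5:R b1@6:L b2@7:R]
Beat 3 (R): throw ball4 h=5 -> lands@8:L; in-air after throw: [b3@5:R b1@6:L b2@7:R b4@8:L]
Beat 4 (L): throw ball5 h=6 -> lands@10:L; in-air after throw: [b3@5:R b1@6:L b2@7:R b4@8:L b5@10:L]
Beat 5 (R): throw ball3 h=6 -> lands@11:R; in-air after throw: [b1@6:L b2@7:R b4@8:L b5@10:L b3@11:R]
Beat 6 (L): throw ball1 h=3 -> lands@9:R; in-air after throw: [b2@7:R b4@8:L b1@9:R b5@10:L b3@11:R]
Beat 7 (R): throw ball2 h=5 -> lands@12:L; in-air after throw: [b4@8:L b1@9:R b5@10:L b3@11:R b2@12:L]
Beat 8 (L): throw ball4 h=6 -> lands@14:L; in-air after throw: [b1@9:R b5@10:L b3@11:R b2@12:L b4@14:L]
Beat 9 (R): throw ball1 h=6 -> lands@15:R; in-air after throw: [b5@10:L b3@11:R b2@12:L b4@14:L b1@15:R]
Beat 10 (L): throw ball5 h=3 -> lands@13:R; in-air after throw: [b3@11:R b2@12:L b5@13:R b4@14:L b1@15:R]
Beat 11 (R): throw ball3 h=5 -> lands@16:L; in-air after throw: [b2@12:L b5@13:R b4@14:L b1@15:R b3@16:L]
Beat 12 (L): throw ball2 h=6 -> lands@18:L; in-air after throw: [b5@13:R b4@14:L b1@15:R b3@16:L b2@18:L]
Beat 13 (R): throw ball5 h=6 -> lands@19:R; in-air after throw: [b4@14:L b1@15:R b3@16:L b2@18:L b5@19:R]
Ball 5: thrown@4 h=6 -> first land @10; rethrown@10 h=3 -> second land @13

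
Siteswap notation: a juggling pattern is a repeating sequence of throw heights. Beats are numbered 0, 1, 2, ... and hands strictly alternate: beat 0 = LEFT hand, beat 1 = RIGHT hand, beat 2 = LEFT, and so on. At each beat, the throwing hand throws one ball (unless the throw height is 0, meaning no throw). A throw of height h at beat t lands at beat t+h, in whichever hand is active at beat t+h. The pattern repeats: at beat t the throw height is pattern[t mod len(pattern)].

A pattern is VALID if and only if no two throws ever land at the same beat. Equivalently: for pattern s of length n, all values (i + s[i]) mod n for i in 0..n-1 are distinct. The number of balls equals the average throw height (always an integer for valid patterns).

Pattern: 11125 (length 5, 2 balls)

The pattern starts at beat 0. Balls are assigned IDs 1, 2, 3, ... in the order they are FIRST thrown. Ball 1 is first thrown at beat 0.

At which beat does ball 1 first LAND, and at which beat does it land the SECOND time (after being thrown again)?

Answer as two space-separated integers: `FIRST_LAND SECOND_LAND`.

Beat 0 (L): throw ball1 h=1 -> lands@1:R; in-air after throw: [b1@1:R]
Beat 1 (R): throw ball1 h=1 -> lands@2:L; in-air after throw: [b1@2:L]
Beat 2 (L): throw ball1 h=1 -> lands@3:R; in-air after throw: [b1@3:R]
Ball 1: thrown@0 h=1 -> first land @1; rethrown@1 h=1 -> second land @2

Answer: 1 2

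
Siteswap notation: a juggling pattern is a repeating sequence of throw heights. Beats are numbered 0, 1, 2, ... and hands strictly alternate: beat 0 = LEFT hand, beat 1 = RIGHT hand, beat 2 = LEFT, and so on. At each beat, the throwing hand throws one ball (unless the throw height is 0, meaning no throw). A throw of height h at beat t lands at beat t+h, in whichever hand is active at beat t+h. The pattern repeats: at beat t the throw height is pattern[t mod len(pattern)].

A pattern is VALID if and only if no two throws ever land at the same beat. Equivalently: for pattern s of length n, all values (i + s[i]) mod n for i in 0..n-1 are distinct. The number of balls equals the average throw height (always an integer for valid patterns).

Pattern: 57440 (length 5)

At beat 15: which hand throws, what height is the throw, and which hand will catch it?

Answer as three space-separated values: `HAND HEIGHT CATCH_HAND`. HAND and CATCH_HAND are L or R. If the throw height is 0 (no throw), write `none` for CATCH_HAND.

Answer: R 5 L

Derivation:
Beat 15: 15 mod 2 = 1, so hand = R
Throw height = pattern[15 mod 5] = pattern[0] = 5
Lands at beat 15+5=20, 20 mod 2 = 0, so catch hand = L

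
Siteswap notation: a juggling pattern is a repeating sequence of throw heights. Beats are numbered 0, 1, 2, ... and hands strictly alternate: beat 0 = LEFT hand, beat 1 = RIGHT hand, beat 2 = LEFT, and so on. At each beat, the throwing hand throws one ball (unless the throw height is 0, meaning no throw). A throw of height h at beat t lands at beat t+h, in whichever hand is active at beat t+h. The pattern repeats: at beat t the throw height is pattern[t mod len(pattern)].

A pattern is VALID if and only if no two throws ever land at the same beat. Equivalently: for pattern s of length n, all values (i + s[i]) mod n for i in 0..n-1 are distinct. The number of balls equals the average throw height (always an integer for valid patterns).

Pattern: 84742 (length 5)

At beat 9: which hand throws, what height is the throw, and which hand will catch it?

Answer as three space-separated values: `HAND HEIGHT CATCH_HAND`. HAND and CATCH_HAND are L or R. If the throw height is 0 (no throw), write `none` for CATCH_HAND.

Beat 9: 9 mod 2 = 1, so hand = R
Throw height = pattern[9 mod 5] = pattern[4] = 2
Lands at beat 9+2=11, 11 mod 2 = 1, so catch hand = R

Answer: R 2 R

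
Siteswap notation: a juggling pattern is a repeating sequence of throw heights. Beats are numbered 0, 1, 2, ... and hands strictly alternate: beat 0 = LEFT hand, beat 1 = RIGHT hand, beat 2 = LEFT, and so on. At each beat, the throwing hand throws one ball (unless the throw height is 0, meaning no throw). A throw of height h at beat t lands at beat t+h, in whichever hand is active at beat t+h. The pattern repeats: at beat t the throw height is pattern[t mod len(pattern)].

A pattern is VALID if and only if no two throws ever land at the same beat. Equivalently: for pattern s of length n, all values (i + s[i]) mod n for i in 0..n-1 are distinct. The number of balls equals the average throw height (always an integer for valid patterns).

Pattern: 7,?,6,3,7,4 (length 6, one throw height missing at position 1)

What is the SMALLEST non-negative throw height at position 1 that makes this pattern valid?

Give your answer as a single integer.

i=0: (0 + 7) mod 6 = 1
i=1: s[i]=? (unknown)
i=2: (2 + 6) mod 6 = 2
i=3: (3 + 3) mod 6 = 0
i=4: (4 + 7) mod 6 = 5
i=5: (5 + 4) mod 6 = 3
Known residues: [0, 1, 2, 3, 5]; need a permutation of 0..5, so missing residue r = 4
Need (1 + s) mod 6 = 4; smallest s = (4 - 1) mod 6 = 3

Answer: 3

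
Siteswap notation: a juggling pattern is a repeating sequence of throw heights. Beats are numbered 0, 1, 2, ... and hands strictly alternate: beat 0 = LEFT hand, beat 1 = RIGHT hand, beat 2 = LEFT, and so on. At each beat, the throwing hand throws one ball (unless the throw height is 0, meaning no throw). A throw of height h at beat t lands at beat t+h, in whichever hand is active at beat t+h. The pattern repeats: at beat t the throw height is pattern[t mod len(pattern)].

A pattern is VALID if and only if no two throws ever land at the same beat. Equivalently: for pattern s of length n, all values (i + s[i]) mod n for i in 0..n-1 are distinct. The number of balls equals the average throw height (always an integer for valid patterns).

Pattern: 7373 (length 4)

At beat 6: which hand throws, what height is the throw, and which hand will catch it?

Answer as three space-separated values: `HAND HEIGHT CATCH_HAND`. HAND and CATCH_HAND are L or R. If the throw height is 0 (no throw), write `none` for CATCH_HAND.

Beat 6: 6 mod 2 = 0, so hand = L
Throw height = pattern[6 mod 4] = pattern[2] = 7
Lands at beat 6+7=13, 13 mod 2 = 1, so catch hand = R

Answer: L 7 R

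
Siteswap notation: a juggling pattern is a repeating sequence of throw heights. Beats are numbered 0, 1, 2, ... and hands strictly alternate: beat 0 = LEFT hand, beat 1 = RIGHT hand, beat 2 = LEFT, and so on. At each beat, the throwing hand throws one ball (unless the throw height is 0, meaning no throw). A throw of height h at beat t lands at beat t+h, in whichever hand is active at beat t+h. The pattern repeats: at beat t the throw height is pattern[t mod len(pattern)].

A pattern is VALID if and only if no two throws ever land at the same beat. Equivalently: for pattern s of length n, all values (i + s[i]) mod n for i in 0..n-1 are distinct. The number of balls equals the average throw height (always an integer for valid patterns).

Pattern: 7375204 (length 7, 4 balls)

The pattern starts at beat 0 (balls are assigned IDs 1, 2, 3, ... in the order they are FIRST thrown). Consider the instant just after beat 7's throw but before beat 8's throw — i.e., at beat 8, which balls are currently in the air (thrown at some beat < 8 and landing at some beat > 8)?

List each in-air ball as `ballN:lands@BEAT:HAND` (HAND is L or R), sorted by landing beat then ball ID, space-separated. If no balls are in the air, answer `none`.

Answer: ball3:lands@9:R ball2:lands@10:L ball1:lands@14:L

Derivation:
Beat 0 (L): throw ball1 h=7 -> lands@7:R; in-air after throw: [b1@7:R]
Beat 1 (R): throw ball2 h=3 -> lands@4:L; in-air after throw: [b2@4:L b1@7:R]
Beat 2 (L): throw ball3 h=7 -> lands@9:R; in-air after throw: [b2@4:L b1@7:R b3@9:R]
Beat 3 (R): throw ball4 h=5 -> lands@8:L; in-air after throw: [b2@4:L b1@7:R b4@8:L b3@9:R]
Beat 4 (L): throw ball2 h=2 -> lands@6:L; in-air after throw: [b2@6:L b1@7:R b4@8:L b3@9:R]
Beat 6 (L): throw ball2 h=4 -> lands@10:L; in-air after throw: [b1@7:R b4@8:L b3@9:R b2@10:L]
Beat 7 (R): throw ball1 h=7 -> lands@14:L; in-air after throw: [b4@8:L b3@9:R b2@10:L b1@14:L]
Beat 8 (L): throw ball4 h=3 -> lands@11:R; in-air after throw: [b3@9:R b2@10:L b4@11:R b1@14:L]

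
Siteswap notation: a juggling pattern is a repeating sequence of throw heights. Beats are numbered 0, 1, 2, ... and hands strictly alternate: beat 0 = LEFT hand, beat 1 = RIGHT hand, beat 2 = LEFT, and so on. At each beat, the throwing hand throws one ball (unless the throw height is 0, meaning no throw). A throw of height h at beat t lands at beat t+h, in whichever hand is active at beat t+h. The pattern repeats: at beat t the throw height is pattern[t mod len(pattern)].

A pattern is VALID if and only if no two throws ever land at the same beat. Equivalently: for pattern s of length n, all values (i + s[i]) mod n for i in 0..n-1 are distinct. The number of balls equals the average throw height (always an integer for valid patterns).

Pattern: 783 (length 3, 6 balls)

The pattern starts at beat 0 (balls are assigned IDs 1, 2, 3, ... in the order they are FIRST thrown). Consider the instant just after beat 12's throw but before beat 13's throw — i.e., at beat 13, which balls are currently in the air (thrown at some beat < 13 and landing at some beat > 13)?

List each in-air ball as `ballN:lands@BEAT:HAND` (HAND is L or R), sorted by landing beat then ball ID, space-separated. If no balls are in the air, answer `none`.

Answer: ball3:lands@14:L ball1:lands@15:R ball2:lands@16:L ball4:lands@18:L ball5:lands@19:R

Derivation:
Beat 0 (L): throw ball1 h=7 -> lands@7:R; in-air after throw: [b1@7:R]
Beat 1 (R): throw ball2 h=8 -> lands@9:R; in-air after throw: [b1@7:R b2@9:R]
Beat 2 (L): throw ball3 h=3 -> lands@5:R; in-air after throw: [b3@5:R b1@7:R b2@9:R]
Beat 3 (R): throw ball4 h=7 -> lands@10:L; in-air after throw: [b3@5:R b1@7:R b2@9:R b4@10:L]
Beat 4 (L): throw ball5 h=8 -> lands@12:L; in-air after throw: [b3@5:R b1@7:R b2@9:R b4@10:L b5@12:L]
Beat 5 (R): throw ball3 h=3 -> lands@8:L; in-air after throw: [b1@7:R b3@8:L b2@9:R b4@10:L b5@12:L]
Beat 6 (L): throw ball6 h=7 -> lands@13:R; in-air after throw: [b1@7:R b3@8:L b2@9:R b4@10:L b5@12:L b6@13:R]
Beat 7 (R): throw ball1 h=8 -> lands@15:R; in-air after throw: [b3@8:L b2@9:R b4@10:L b5@12:L b6@13:R b1@15:R]
Beat 8 (L): throw ball3 h=3 -> lands@11:R; in-air after throw: [b2@9:R b4@10:L b3@11:R b5@12:L b6@13:R b1@15:R]
Beat 9 (R): throw ball2 h=7 -> lands@16:L; in-air after throw: [b4@10:L b3@11:R b5@12:L b6@13:R b1@15:R b2@16:L]
Beat 10 (L): throw ball4 h=8 -> lands@18:L; in-air after throw: [b3@11:R b5@12:L b6@13:R b1@15:R b2@16:L b4@18:L]
Beat 11 (R): throw ball3 h=3 -> lands@14:L; in-air after throw: [b5@12:L b6@13:R b3@14:L b1@15:R b2@16:L b4@18:L]
Beat 12 (L): throw ball5 h=7 -> lands@19:R; in-air after throw: [b6@13:R b3@14:L b1@15:R b2@16:L b4@18:L b5@19:R]
Beat 13 (R): throw ball6 h=8 -> lands@21:R; in-air after throw: [b3@14:L b1@15:R b2@16:L b4@18:L b5@19:R b6@21:R]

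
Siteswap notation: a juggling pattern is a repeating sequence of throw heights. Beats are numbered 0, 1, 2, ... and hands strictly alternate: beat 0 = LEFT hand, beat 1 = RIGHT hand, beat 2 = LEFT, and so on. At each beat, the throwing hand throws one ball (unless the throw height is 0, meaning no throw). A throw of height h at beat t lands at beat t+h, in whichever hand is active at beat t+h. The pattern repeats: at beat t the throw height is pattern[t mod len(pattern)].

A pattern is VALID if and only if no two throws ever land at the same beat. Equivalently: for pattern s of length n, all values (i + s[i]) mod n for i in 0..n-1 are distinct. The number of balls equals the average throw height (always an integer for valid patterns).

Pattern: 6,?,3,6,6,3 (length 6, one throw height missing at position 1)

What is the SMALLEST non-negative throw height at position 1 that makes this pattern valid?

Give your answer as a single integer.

Answer: 0

Derivation:
i=0: (0 + 6) mod 6 = 0
i=1: s[i]=? (unknown)
i=2: (2 + 3) mod 6 = 5
i=3: (3 + 6) mod 6 = 3
i=4: (4 + 6) mod 6 = 4
i=5: (5 + 3) mod 6 = 2
Known residues: [0, 2, 3, 4, 5]; need a permutation of 0..5, so missing residue r = 1
Need (1 + s) mod 6 = 1; smallest s = (1 - 1) mod 6 = 0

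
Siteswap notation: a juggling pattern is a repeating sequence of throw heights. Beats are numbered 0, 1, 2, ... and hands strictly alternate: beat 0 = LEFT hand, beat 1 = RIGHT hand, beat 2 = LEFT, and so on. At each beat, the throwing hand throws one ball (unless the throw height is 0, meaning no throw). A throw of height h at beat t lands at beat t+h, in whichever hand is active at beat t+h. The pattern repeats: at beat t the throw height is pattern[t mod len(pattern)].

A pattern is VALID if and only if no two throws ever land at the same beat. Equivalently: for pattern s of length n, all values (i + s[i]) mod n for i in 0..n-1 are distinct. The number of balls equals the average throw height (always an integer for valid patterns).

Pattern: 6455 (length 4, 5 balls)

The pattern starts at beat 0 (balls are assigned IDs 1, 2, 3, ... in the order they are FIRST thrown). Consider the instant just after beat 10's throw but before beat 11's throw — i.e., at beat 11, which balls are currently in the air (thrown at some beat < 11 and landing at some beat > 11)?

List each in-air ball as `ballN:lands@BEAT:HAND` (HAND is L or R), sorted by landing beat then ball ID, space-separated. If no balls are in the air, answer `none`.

Beat 0 (L): throw ball1 h=6 -> lands@6:L; in-air after throw: [b1@6:L]
Beat 1 (R): throw ball2 h=4 -> lands@5:R; in-air after throw: [b2@5:R b1@6:L]
Beat 2 (L): throw ball3 h=5 -> lands@7:R; in-air after throw: [b2@5:R b1@6:L b3@7:R]
Beat 3 (R): throw ball4 h=5 -> lands@8:L; in-air after throw: [b2@5:R b1@6:L b3@7:R b4@8:L]
Beat 4 (L): throw ball5 h=6 -> lands@10:L; in-air after throw: [b2@5:R b1@6:L b3@7:R b4@8:L b5@10:L]
Beat 5 (R): throw ball2 h=4 -> lands@9:R; in-air after throw: [b1@6:L b3@7:R b4@8:L b2@9:R b5@10:L]
Beat 6 (L): throw ball1 h=5 -> lands@11:R; in-air after throw: [b3@7:R b4@8:L b2@9:R b5@10:L b1@11:R]
Beat 7 (R): throw ball3 h=5 -> lands@12:L; in-air after throw: [b4@8:L b2@9:R b5@10:L b1@11:R b3@12:L]
Beat 8 (L): throw ball4 h=6 -> lands@14:L; in-air after throw: [b2@9:R b5@10:L b1@11:R b3@12:L b4@14:L]
Beat 9 (R): throw ball2 h=4 -> lands@13:R; in-air after throw: [b5@10:L b1@11:R b3@12:L b2@13:R b4@14:L]
Beat 10 (L): throw ball5 h=5 -> lands@15:R; in-air after throw: [b1@11:R b3@12:L b2@13:R b4@14:L b5@15:R]
Beat 11 (R): throw ball1 h=5 -> lands@16:L; in-air after throw: [b3@12:L b2@13:R b4@14:L b5@15:R b1@16:L]

Answer: ball3:lands@12:L ball2:lands@13:R ball4:lands@14:L ball5:lands@15:R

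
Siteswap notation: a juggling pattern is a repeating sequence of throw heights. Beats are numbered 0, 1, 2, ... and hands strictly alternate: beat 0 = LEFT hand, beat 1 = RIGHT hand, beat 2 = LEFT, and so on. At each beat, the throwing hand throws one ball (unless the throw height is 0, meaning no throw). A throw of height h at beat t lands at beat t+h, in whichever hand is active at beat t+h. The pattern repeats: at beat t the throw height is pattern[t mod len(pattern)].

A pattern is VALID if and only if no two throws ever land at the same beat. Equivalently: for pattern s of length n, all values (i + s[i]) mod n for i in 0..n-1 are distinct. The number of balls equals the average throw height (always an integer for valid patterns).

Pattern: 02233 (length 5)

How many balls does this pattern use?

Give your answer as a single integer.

Pattern = [0, 2, 2, 3, 3], length n = 5
  position 0: throw height = 0, running sum = 0
  position 1: throw height = 2, running sum = 2
  position 2: throw height = 2, running sum = 4
  position 3: throw height = 3, running sum = 7
  position 4: throw height = 3, running sum = 10
Total sum = 10; balls = sum / n = 10 / 5 = 2

Answer: 2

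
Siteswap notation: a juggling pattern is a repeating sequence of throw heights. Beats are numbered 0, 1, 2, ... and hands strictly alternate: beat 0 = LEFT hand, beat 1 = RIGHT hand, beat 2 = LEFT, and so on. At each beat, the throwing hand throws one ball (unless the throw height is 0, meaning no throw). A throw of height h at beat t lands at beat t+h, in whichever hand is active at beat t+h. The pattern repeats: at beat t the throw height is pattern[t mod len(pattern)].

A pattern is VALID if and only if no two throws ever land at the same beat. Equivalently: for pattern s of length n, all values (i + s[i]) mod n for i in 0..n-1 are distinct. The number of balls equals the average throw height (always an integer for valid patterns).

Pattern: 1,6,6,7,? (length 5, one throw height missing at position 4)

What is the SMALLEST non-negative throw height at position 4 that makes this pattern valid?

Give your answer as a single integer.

i=0: (0 + 1) mod 5 = 1
i=1: (1 + 6) mod 5 = 2
i=2: (2 + 6) mod 5 = 3
i=3: (3 + 7) mod 5 = 0
i=4: s[i]=? (unknown)
Known residues: [0, 1, 2, 3]; need a permutation of 0..4, so missing residue r = 4
Need (4 + s) mod 5 = 4; smallest s = (4 - 4) mod 5 = 0

Answer: 0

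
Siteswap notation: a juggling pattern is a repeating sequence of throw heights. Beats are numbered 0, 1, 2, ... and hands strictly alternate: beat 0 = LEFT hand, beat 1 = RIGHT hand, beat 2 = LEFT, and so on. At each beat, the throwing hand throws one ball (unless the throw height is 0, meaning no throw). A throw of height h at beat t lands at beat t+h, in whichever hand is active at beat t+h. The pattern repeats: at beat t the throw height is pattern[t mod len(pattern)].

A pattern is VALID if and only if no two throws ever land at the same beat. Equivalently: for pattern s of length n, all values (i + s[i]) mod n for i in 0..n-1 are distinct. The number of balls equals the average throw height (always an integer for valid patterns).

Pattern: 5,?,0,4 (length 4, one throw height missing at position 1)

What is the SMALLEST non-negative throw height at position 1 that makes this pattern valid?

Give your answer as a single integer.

i=0: (0 + 5) mod 4 = 1
i=1: s[i]=? (unknown)
i=2: (2 + 0) mod 4 = 2
i=3: (3 + 4) mod 4 = 3
Known residues: [1, 2, 3]; need a permutation of 0..3, so missing residue r = 0
Need (1 + s) mod 4 = 0; smallest s = (0 - 1) mod 4 = 3

Answer: 3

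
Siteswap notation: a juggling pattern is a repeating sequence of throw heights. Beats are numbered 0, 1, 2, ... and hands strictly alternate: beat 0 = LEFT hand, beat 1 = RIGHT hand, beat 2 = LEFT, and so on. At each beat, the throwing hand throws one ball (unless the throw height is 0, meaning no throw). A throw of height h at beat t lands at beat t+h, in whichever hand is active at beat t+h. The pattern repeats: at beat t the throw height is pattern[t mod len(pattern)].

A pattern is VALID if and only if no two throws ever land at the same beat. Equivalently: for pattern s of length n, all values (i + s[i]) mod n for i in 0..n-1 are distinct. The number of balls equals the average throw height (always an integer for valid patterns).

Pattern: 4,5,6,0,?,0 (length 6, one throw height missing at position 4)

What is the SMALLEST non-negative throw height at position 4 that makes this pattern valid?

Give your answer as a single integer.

Answer: 3

Derivation:
i=0: (0 + 4) mod 6 = 4
i=1: (1 + 5) mod 6 = 0
i=2: (2 + 6) mod 6 = 2
i=3: (3 + 0) mod 6 = 3
i=4: s[i]=? (unknown)
i=5: (5 + 0) mod 6 = 5
Known residues: [0, 2, 3, 4, 5]; need a permutation of 0..5, so missing residue r = 1
Need (4 + s) mod 6 = 1; smallest s = (1 - 4) mod 6 = 3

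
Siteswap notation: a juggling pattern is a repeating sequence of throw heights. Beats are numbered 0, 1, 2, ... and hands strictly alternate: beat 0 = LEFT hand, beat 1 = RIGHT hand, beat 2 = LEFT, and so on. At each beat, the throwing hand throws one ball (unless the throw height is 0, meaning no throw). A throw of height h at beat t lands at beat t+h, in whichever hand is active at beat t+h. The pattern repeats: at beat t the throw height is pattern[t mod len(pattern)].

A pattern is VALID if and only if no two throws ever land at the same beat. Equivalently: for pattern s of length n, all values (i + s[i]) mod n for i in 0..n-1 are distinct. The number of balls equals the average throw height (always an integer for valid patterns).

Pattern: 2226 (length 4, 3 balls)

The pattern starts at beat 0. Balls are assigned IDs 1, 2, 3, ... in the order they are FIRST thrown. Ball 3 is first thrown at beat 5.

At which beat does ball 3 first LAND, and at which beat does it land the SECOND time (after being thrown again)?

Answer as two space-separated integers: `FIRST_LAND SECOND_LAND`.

Beat 0 (L): throw ball1 h=2 -> lands@2:L; in-air after throw: [b1@2:L]
Beat 1 (R): throw ball2 h=2 -> lands@3:R; in-air after throw: [b1@2:L b2@3:R]
Beat 2 (L): throw ball1 h=2 -> lands@4:L; in-air after throw: [b2@3:R b1@4:L]
Beat 3 (R): throw ball2 h=6 -> lands@9:R; in-air after throw: [b1@4:L b2@9:R]
Beat 4 (L): throw ball1 h=2 -> lands@6:L; in-air after throw: [b1@6:L b2@9:R]
Beat 5 (R): throw ball3 h=2 -> lands@7:R; in-air after throw: [b1@6:L b3@7:R b2@9:R]
Beat 6 (L): throw ball1 h=2 -> lands@8:L; in-air after throw: [b3@7:R b1@8:L b2@9:R]
Beat 7 (R): throw ball3 h=6 -> lands@13:R; in-air after throw: [b1@8:L b2@9:R b3@13:R]
Beat 8 (L): throw ball1 h=2 -> lands@10:L; in-air after throw: [b2@9:R b1@10:L b3@13:R]
Beat 9 (R): throw ball2 h=2 -> lands@11:R; in-air after throw: [b1@10:L b2@11:R b3@13:R]
Beat 10 (L): throw ball1 h=2 -> lands@12:L; in-air after throw: [b2@11:R b1@12:L b3@13:R]
Beat 11 (R): throw ball2 h=6 -> lands@17:R; in-air after throw: [b1@12:L b3@13:R b2@17:R]
Beat 12 (L): throw ball1 h=2 -> lands@14:L; in-air after throw: [b3@13:R b1@14:L b2@17:R]
Beat 13 (R): throw ball3 h=2 -> lands@15:R; in-air after throw: [b1@14:L b3@15:R b2@17:R]
Ball 3: thrown@5 h=2 -> first land @7; rethrown@7 h=6 -> second land @13

Answer: 7 13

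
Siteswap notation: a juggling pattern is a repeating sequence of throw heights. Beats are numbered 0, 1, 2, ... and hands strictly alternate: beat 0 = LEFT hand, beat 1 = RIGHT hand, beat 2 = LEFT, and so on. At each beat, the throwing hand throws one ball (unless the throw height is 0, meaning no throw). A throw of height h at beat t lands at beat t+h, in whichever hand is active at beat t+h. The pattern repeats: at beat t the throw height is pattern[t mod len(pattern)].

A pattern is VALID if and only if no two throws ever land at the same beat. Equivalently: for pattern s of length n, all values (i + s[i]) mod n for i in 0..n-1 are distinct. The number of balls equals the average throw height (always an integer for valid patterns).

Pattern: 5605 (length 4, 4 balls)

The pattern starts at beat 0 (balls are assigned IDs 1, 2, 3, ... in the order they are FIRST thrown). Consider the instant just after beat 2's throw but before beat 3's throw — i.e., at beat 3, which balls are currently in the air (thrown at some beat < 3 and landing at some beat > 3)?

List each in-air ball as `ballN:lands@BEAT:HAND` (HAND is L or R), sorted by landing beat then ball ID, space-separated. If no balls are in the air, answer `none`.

Beat 0 (L): throw ball1 h=5 -> lands@5:R; in-air after throw: [b1@5:R]
Beat 1 (R): throw ball2 h=6 -> lands@7:R; in-air after throw: [b1@5:R b2@7:R]
Beat 3 (R): throw ball3 h=5 -> lands@8:L; in-air after throw: [b1@5:R b2@7:R b3@8:L]

Answer: ball1:lands@5:R ball2:lands@7:R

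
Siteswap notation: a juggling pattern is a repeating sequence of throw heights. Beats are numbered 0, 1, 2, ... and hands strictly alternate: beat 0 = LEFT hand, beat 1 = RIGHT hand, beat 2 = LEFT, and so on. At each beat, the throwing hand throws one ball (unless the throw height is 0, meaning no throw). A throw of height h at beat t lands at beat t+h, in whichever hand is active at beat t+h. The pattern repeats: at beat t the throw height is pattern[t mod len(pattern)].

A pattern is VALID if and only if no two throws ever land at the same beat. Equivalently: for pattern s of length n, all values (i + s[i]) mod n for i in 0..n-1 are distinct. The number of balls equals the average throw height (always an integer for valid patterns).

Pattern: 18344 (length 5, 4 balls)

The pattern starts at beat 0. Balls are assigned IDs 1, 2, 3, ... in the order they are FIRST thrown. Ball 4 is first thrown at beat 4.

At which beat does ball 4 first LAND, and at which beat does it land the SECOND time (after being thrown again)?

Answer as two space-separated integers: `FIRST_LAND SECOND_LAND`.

Beat 0 (L): throw ball1 h=1 -> lands@1:R; in-air after throw: [b1@1:R]
Beat 1 (R): throw ball1 h=8 -> lands@9:R; in-air after throw: [b1@9:R]
Beat 2 (L): throw ball2 h=3 -> lands@5:R; in-air after throw: [b2@5:R b1@9:R]
Beat 3 (R): throw ball3 h=4 -> lands@7:R; in-air after throw: [b2@5:R b3@7:R b1@9:R]
Beat 4 (L): throw ball4 h=4 -> lands@8:L; in-air after throw: [b2@5:R b3@7:R b4@8:L b1@9:R]
Beat 5 (R): throw ball2 h=1 -> lands@6:L; in-air after throw: [b2@6:L b3@7:R b4@8:L b1@9:R]
Beat 6 (L): throw ball2 h=8 -> lands@14:L; in-air after throw: [b3@7:R b4@8:L b1@9:R b2@14:L]
Beat 7 (R): throw ball3 h=3 -> lands@10:L; in-air after throw: [b4@8:L b1@9:R b3@10:L b2@14:L]
Beat 8 (L): throw ball4 h=4 -> lands@12:L; in-air after throw: [b1@9:R b3@10:L b4@12:L b2@14:L]
Beat 9 (R): throw ball1 h=4 -> lands@13:R; in-air after throw: [b3@10:L b4@12:L b1@13:R b2@14:L]
Beat 10 (L): throw ball3 h=1 -> lands@11:R; in-air after throw: [b3@11:R b4@12:L b1@13:R b2@14:L]
Beat 11 (R): throw ball3 h=8 -> lands@19:R; in-air after throw: [b4@12:L b1@13:R b2@14:L b3@19:R]
Beat 12 (L): throw ball4 h=3 -> lands@15:R; in-air after throw: [b1@13:R b2@14:L b4@15:R b3@19:R]
Ball 4: thrown@4 h=4 -> first land @8; rethrown@8 h=4 -> second land @12

Answer: 8 12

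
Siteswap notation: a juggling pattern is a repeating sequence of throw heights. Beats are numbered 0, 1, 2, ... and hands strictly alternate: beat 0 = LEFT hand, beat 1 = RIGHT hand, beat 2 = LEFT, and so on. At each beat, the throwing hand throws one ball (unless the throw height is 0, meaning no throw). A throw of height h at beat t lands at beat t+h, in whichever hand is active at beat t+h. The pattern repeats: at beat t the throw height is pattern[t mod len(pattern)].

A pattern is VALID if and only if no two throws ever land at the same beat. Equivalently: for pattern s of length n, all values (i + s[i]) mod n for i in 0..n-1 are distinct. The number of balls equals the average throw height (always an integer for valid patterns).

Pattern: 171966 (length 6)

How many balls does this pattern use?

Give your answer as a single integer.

Pattern = [1, 7, 1, 9, 6, 6], length n = 6
  position 0: throw height = 1, running sum = 1
  position 1: throw height = 7, running sum = 8
  position 2: throw height = 1, running sum = 9
  position 3: throw height = 9, running sum = 18
  position 4: throw height = 6, running sum = 24
  position 5: throw height = 6, running sum = 30
Total sum = 30; balls = sum / n = 30 / 6 = 5

Answer: 5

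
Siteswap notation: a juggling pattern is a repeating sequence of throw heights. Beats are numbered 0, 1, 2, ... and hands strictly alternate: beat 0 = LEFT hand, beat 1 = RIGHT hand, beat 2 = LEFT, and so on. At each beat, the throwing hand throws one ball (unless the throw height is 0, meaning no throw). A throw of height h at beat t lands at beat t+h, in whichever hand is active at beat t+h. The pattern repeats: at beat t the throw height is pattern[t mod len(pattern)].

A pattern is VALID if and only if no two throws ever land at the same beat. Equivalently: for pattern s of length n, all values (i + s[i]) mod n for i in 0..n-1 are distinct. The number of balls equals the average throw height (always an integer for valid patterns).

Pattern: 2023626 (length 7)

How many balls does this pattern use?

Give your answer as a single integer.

Answer: 3

Derivation:
Pattern = [2, 0, 2, 3, 6, 2, 6], length n = 7
  position 0: throw height = 2, running sum = 2
  position 1: throw height = 0, running sum = 2
  position 2: throw height = 2, running sum = 4
  position 3: throw height = 3, running sum = 7
  position 4: throw height = 6, running sum = 13
  position 5: throw height = 2, running sum = 15
  position 6: throw height = 6, running sum = 21
Total sum = 21; balls = sum / n = 21 / 7 = 3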